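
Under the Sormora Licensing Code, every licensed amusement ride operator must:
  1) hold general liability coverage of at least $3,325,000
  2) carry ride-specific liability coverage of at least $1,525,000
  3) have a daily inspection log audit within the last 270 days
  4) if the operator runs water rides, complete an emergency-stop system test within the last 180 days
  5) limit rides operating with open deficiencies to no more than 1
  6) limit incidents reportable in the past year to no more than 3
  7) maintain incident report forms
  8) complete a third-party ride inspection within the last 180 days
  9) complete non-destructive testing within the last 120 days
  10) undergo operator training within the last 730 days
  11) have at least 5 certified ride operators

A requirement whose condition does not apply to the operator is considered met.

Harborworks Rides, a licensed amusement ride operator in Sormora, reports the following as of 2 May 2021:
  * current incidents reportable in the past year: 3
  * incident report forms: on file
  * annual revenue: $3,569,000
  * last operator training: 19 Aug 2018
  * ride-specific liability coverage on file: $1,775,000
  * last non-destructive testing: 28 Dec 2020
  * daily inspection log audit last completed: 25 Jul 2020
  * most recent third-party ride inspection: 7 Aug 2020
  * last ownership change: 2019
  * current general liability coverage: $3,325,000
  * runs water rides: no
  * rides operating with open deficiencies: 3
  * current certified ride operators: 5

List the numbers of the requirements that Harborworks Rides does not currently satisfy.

1. general liability coverage $3,325,000 ≥ $3,325,000 → met
2. ride-specific liability coverage $1,775,000 ≥ $1,525,000 → met
3. daily inspection log audit 281 days ago vs limit 270 → not met
4. condition 'runs water rides' does not hold → requirement n/a → met
5. rides operating with open deficiencies 3 > 1 → not met
6. incidents reportable in the past year 3 ≤ 3 → met
7. incident report forms present → met
8. third-party ride inspection 268 days ago vs limit 180 → not met
9. non-destructive testing 125 days ago vs limit 120 → not met
10. operator training 987 days ago vs limit 730 → not met
11. certified ride operators 5 ≥ 5 → met
Not met: 3, 5, 8, 9, 10

3, 5, 8, 9, 10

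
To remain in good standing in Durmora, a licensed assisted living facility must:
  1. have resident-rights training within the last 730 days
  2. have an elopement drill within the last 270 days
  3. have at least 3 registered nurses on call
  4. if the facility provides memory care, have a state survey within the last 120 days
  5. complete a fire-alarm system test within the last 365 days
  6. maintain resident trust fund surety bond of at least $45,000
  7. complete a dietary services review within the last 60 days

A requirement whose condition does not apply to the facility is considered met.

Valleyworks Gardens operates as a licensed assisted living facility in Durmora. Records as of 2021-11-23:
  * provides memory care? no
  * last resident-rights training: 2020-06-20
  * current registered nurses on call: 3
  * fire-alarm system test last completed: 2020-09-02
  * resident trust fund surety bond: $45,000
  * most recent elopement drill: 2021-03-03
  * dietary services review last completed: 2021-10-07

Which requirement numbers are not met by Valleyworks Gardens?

5

1. resident-rights training 521 days ago vs limit 730 → met
2. elopement drill 265 days ago vs limit 270 → met
3. registered nurses on call 3 ≥ 3 → met
4. condition 'provides memory care' does not hold → requirement n/a → met
5. fire-alarm system test 447 days ago vs limit 365 → not met
6. resident trust fund surety bond $45,000 ≥ $45,000 → met
7. dietary services review 47 days ago vs limit 60 → met
Not met: 5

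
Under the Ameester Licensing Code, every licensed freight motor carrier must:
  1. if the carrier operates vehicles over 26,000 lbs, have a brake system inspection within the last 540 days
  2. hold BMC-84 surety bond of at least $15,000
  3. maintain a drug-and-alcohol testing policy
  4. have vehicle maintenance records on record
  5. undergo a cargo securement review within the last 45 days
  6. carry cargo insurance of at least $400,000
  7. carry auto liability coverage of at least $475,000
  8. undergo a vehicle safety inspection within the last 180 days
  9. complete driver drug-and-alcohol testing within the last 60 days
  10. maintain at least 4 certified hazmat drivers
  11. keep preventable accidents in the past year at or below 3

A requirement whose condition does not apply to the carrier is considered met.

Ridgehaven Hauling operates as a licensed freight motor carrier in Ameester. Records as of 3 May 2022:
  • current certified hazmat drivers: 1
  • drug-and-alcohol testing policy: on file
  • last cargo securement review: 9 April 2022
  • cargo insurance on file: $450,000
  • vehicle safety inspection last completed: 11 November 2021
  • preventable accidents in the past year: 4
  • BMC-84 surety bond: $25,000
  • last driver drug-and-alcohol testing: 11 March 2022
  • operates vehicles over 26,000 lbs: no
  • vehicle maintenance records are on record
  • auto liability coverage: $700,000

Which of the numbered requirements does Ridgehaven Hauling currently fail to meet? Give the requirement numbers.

10, 11

1. condition 'operates vehicles over 26,000 lbs' does not hold → requirement n/a → met
2. BMC-84 surety bond $25,000 ≥ $15,000 → met
3. drug-and-alcohol testing policy present → met
4. vehicle maintenance records present → met
5. cargo securement review 24 days ago vs limit 45 → met
6. cargo insurance $450,000 ≥ $400,000 → met
7. auto liability coverage $700,000 ≥ $475,000 → met
8. vehicle safety inspection 173 days ago vs limit 180 → met
9. driver drug-and-alcohol testing 53 days ago vs limit 60 → met
10. certified hazmat drivers 1 < 4 → not met
11. preventable accidents in the past year 4 > 3 → not met
Not met: 10, 11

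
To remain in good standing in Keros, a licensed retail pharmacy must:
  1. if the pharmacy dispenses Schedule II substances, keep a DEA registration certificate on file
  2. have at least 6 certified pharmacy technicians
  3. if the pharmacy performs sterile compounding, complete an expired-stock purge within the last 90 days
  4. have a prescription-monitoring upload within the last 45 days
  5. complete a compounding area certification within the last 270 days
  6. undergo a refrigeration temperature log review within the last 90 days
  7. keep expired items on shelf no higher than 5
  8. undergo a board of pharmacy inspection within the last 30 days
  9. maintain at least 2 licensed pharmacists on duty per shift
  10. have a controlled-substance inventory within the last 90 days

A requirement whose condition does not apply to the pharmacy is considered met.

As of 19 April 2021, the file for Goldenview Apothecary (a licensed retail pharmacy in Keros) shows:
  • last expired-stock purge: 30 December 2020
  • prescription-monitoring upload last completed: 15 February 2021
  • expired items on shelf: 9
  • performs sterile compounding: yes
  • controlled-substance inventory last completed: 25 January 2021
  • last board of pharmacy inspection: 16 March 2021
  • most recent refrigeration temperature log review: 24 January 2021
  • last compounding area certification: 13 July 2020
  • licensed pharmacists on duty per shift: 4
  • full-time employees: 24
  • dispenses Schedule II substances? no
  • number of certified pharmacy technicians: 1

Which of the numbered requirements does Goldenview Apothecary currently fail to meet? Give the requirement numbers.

2, 3, 4, 5, 7, 8

1. condition 'dispenses Schedule II substances' does not hold → requirement n/a → met
2. certified pharmacy technicians 1 < 6 → not met
3. condition 'performs sterile compounding' holds; expired-stock purge 110 days ago vs limit 90 → not met
4. prescription-monitoring upload 63 days ago vs limit 45 → not met
5. compounding area certification 280 days ago vs limit 270 → not met
6. refrigeration temperature log review 85 days ago vs limit 90 → met
7. expired items on shelf 9 > 5 → not met
8. board of pharmacy inspection 34 days ago vs limit 30 → not met
9. licensed pharmacists on duty per shift 4 ≥ 2 → met
10. controlled-substance inventory 84 days ago vs limit 90 → met
Not met: 2, 3, 4, 5, 7, 8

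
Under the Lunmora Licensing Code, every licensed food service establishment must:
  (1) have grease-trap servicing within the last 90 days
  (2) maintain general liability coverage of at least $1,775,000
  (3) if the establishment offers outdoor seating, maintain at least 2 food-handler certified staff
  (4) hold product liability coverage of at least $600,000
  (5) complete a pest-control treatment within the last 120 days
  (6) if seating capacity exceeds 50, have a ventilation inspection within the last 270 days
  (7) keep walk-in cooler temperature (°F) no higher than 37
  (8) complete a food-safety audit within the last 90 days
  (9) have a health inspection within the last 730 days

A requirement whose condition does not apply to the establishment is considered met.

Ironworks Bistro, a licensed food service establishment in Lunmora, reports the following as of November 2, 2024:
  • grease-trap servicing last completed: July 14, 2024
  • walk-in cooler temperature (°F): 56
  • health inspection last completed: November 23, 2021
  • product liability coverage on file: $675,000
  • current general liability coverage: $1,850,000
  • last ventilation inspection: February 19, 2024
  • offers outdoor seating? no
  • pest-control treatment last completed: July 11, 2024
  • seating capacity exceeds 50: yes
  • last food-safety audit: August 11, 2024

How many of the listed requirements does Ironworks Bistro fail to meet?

1. grease-trap servicing 111 days ago vs limit 90 → not met
2. general liability coverage $1,850,000 ≥ $1,775,000 → met
3. condition 'offers outdoor seating' does not hold → requirement n/a → met
4. product liability coverage $675,000 ≥ $600,000 → met
5. pest-control treatment 114 days ago vs limit 120 → met
6. condition 'seating capacity exceeds 50' holds; ventilation inspection 257 days ago vs limit 270 → met
7. walk-in cooler temperature (°F) 56 > 37 → not met
8. food-safety audit 83 days ago vs limit 90 → met
9. health inspection 1075 days ago vs limit 730 → not met
Not met: 3 of 9

3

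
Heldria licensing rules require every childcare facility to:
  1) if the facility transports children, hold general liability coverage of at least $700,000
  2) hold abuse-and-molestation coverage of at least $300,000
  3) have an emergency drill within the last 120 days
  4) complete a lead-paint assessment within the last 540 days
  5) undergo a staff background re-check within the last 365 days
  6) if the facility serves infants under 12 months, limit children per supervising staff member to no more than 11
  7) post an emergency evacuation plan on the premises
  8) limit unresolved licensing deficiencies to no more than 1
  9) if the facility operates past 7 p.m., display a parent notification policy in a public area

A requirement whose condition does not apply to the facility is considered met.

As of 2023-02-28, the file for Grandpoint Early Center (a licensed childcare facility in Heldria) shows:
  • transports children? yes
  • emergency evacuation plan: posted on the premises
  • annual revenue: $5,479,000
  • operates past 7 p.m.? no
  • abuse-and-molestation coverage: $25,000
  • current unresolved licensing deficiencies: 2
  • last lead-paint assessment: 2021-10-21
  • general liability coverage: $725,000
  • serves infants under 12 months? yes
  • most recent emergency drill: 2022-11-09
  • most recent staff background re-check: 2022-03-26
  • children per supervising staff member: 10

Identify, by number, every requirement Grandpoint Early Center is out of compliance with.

1. condition 'transports children' holds; general liability coverage $725,000 ≥ $700,000 → met
2. abuse-and-molestation coverage $25,000 < $300,000 → not met
3. emergency drill 111 days ago vs limit 120 → met
4. lead-paint assessment 495 days ago vs limit 540 → met
5. staff background re-check 339 days ago vs limit 365 → met
6. condition 'serves infants under 12 months' holds; children per supervising staff member 10 ≤ 11 → met
7. emergency evacuation plan present → met
8. unresolved licensing deficiencies 2 > 1 → not met
9. condition 'operates past 7 p.m.' does not hold → requirement n/a → met
Not met: 2, 8

2, 8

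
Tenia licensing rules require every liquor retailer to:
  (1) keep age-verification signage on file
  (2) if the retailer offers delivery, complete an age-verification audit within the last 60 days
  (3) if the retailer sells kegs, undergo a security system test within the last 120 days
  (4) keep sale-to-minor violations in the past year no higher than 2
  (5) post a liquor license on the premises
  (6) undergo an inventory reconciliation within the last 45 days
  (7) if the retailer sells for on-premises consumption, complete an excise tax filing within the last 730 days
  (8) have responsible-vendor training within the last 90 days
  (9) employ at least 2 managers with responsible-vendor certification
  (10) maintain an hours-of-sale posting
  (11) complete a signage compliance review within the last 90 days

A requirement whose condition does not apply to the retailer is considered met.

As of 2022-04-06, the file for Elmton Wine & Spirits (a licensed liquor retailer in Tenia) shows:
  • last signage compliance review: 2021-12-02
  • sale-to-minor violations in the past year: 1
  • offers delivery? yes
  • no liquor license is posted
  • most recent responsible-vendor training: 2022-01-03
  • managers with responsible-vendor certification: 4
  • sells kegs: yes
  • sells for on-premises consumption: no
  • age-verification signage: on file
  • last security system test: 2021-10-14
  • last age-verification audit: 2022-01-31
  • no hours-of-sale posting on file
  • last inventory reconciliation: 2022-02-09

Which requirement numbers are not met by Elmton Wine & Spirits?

2, 3, 5, 6, 8, 10, 11

1. age-verification signage present → met
2. condition 'offers delivery' holds; age-verification audit 65 days ago vs limit 60 → not met
3. condition 'sells kegs' holds; security system test 174 days ago vs limit 120 → not met
4. sale-to-minor violations in the past year 1 ≤ 2 → met
5. liquor license absent → not met
6. inventory reconciliation 56 days ago vs limit 45 → not met
7. condition 'sells for on-premises consumption' does not hold → requirement n/a → met
8. responsible-vendor training 93 days ago vs limit 90 → not met
9. managers with responsible-vendor certification 4 ≥ 2 → met
10. hours-of-sale posting absent → not met
11. signage compliance review 125 days ago vs limit 90 → not met
Not met: 2, 3, 5, 6, 8, 10, 11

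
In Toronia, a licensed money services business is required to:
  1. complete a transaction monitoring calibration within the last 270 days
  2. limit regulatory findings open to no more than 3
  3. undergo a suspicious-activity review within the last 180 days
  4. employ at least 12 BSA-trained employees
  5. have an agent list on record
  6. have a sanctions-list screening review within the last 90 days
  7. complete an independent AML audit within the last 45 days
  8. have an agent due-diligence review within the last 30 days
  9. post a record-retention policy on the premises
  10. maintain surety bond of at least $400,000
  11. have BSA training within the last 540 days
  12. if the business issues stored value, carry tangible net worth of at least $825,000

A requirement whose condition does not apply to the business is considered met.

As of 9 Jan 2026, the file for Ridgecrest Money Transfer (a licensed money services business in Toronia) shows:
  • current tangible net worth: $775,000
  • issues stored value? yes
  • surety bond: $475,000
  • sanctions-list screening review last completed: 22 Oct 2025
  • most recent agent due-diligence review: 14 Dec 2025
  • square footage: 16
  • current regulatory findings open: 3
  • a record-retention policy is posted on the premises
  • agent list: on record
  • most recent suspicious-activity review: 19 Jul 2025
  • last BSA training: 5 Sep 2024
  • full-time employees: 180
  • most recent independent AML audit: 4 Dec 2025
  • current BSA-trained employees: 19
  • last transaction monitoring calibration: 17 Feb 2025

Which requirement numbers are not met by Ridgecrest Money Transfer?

1. transaction monitoring calibration 326 days ago vs limit 270 → not met
2. regulatory findings open 3 ≤ 3 → met
3. suspicious-activity review 174 days ago vs limit 180 → met
4. BSA-trained employees 19 ≥ 12 → met
5. agent list present → met
6. sanctions-list screening review 79 days ago vs limit 90 → met
7. independent AML audit 36 days ago vs limit 45 → met
8. agent due-diligence review 26 days ago vs limit 30 → met
9. record-retention policy present → met
10. surety bond $475,000 ≥ $400,000 → met
11. BSA training 491 days ago vs limit 540 → met
12. condition 'issues stored value' holds; tangible net worth $775,000 < $825,000 → not met
Not met: 1, 12

1, 12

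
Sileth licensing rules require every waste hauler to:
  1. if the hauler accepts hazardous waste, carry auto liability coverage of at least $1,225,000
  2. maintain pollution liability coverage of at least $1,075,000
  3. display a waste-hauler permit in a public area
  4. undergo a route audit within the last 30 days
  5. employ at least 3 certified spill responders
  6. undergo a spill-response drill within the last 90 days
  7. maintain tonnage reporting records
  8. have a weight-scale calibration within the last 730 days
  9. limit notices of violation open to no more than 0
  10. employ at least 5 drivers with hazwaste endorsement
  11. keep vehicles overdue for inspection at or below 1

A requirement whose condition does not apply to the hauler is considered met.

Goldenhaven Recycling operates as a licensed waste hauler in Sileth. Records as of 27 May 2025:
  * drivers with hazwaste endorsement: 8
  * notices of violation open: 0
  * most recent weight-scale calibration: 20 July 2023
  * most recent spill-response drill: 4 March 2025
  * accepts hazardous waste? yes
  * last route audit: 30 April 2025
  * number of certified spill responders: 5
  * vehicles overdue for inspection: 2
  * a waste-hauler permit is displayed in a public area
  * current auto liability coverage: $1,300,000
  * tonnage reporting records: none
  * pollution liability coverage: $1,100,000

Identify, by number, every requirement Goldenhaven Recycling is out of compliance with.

7, 11

1. condition 'accepts hazardous waste' holds; auto liability coverage $1,300,000 ≥ $1,225,000 → met
2. pollution liability coverage $1,100,000 ≥ $1,075,000 → met
3. waste-hauler permit present → met
4. route audit 27 days ago vs limit 30 → met
5. certified spill responders 5 ≥ 3 → met
6. spill-response drill 84 days ago vs limit 90 → met
7. tonnage reporting records absent → not met
8. weight-scale calibration 677 days ago vs limit 730 → met
9. notices of violation open 0 ≤ 0 → met
10. drivers with hazwaste endorsement 8 ≥ 5 → met
11. vehicles overdue for inspection 2 > 1 → not met
Not met: 7, 11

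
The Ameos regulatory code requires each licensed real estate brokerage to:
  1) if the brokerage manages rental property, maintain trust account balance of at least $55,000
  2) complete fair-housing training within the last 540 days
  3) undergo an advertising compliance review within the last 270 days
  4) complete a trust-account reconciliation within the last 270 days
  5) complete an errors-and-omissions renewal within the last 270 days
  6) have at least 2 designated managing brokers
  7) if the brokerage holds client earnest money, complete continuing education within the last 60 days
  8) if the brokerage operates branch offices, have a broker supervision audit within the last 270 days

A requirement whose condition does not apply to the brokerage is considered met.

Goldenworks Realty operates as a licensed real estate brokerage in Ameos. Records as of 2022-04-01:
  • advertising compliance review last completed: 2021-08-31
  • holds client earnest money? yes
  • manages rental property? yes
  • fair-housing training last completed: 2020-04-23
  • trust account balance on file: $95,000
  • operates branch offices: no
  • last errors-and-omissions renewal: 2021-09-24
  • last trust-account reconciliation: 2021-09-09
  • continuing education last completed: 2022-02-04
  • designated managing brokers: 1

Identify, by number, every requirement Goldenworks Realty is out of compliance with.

1. condition 'manages rental property' holds; trust account balance $95,000 ≥ $55,000 → met
2. fair-housing training 708 days ago vs limit 540 → not met
3. advertising compliance review 213 days ago vs limit 270 → met
4. trust-account reconciliation 204 days ago vs limit 270 → met
5. errors-and-omissions renewal 189 days ago vs limit 270 → met
6. designated managing brokers 1 < 2 → not met
7. condition 'holds client earnest money' holds; continuing education 56 days ago vs limit 60 → met
8. condition 'operates branch offices' does not hold → requirement n/a → met
Not met: 2, 6

2, 6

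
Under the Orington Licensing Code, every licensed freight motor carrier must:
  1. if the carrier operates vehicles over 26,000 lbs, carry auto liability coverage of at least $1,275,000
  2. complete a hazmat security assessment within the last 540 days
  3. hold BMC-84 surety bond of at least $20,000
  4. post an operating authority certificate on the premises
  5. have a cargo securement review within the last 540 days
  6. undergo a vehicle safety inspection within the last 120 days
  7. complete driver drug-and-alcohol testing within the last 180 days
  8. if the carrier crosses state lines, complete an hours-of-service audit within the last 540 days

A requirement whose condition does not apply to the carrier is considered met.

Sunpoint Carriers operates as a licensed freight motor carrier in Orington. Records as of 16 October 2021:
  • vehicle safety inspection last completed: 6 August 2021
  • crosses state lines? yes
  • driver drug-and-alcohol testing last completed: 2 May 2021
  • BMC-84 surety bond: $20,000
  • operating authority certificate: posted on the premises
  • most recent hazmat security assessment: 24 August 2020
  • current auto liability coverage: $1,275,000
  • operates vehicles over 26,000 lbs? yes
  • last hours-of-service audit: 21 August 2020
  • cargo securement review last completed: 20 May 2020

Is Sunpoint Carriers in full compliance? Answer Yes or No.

Yes

1. condition 'operates vehicles over 26,000 lbs' holds; auto liability coverage $1,275,000 ≥ $1,275,000 → met
2. hazmat security assessment 418 days ago vs limit 540 → met
3. BMC-84 surety bond $20,000 ≥ $20,000 → met
4. operating authority certificate present → met
5. cargo securement review 514 days ago vs limit 540 → met
6. vehicle safety inspection 71 days ago vs limit 120 → met
7. driver drug-and-alcohol testing 167 days ago vs limit 180 → met
8. condition 'crosses state lines' holds; hours-of-service audit 421 days ago vs limit 540 → met
All met.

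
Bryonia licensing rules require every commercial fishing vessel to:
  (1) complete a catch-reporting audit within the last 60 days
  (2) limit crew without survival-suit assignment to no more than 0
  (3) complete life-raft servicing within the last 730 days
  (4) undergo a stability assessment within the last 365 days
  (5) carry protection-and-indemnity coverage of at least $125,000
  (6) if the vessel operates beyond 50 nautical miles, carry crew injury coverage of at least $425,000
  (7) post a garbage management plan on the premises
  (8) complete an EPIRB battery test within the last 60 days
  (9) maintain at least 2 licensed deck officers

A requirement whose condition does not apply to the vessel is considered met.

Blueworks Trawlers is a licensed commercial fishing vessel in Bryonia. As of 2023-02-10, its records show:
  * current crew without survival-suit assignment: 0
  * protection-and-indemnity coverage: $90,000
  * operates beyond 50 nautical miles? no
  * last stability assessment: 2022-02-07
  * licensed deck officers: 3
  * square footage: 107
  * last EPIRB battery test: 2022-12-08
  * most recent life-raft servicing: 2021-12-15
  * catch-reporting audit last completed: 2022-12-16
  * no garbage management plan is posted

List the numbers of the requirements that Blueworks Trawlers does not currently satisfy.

4, 5, 7, 8

1. catch-reporting audit 56 days ago vs limit 60 → met
2. crew without survival-suit assignment 0 ≤ 0 → met
3. life-raft servicing 422 days ago vs limit 730 → met
4. stability assessment 368 days ago vs limit 365 → not met
5. protection-and-indemnity coverage $90,000 < $125,000 → not met
6. condition 'operates beyond 50 nautical miles' does not hold → requirement n/a → met
7. garbage management plan absent → not met
8. EPIRB battery test 64 days ago vs limit 60 → not met
9. licensed deck officers 3 ≥ 2 → met
Not met: 4, 5, 7, 8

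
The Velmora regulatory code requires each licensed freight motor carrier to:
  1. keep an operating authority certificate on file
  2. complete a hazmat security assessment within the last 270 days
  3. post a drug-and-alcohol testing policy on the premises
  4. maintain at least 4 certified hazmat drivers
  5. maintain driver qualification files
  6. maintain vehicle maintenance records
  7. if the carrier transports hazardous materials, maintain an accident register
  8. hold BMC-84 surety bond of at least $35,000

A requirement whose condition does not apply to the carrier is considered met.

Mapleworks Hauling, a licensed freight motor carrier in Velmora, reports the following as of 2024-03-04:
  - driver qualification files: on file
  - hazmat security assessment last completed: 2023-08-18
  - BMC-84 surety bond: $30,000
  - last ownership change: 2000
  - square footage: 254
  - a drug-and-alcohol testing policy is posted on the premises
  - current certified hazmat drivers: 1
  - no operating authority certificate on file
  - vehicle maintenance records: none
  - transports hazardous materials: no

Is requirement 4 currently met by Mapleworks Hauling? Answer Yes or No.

No

4. certified hazmat drivers 1 < 4 → not met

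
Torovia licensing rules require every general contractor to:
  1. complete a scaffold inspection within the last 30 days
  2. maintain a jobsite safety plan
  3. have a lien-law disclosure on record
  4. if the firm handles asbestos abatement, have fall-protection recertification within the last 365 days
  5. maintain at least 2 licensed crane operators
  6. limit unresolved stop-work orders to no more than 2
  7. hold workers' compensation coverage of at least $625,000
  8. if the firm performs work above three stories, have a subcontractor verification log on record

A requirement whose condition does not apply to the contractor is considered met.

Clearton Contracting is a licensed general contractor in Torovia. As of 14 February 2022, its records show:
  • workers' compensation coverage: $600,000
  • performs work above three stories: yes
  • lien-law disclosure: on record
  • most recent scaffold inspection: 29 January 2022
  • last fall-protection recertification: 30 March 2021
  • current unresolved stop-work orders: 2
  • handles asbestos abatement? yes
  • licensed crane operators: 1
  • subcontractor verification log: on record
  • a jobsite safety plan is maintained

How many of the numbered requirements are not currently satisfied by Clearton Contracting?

2

1. scaffold inspection 16 days ago vs limit 30 → met
2. jobsite safety plan present → met
3. lien-law disclosure present → met
4. condition 'handles asbestos abatement' holds; fall-protection recertification 321 days ago vs limit 365 → met
5. licensed crane operators 1 < 2 → not met
6. unresolved stop-work orders 2 ≤ 2 → met
7. workers' compensation coverage $600,000 < $625,000 → not met
8. condition 'performs work above three stories' holds; subcontractor verification log present → met
Not met: 2 of 8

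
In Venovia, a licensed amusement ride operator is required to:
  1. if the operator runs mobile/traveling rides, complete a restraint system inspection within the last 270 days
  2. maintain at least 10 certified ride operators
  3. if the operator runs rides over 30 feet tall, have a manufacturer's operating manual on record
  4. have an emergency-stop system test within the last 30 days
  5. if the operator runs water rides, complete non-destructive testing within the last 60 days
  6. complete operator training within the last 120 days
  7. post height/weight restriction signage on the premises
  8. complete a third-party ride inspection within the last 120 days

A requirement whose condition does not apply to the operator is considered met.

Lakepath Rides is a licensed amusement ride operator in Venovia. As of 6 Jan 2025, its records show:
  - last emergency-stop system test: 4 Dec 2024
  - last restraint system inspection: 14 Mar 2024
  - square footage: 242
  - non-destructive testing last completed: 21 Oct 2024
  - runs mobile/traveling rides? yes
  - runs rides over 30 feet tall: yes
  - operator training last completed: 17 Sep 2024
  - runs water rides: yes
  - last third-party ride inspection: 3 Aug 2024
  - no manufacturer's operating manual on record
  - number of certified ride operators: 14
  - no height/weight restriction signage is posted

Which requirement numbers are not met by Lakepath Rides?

1. condition 'runs mobile/traveling rides' holds; restraint system inspection 298 days ago vs limit 270 → not met
2. certified ride operators 14 ≥ 10 → met
3. condition 'runs rides over 30 feet tall' holds; manufacturer's operating manual absent → not met
4. emergency-stop system test 33 days ago vs limit 30 → not met
5. condition 'runs water rides' holds; non-destructive testing 77 days ago vs limit 60 → not met
6. operator training 111 days ago vs limit 120 → met
7. height/weight restriction signage absent → not met
8. third-party ride inspection 156 days ago vs limit 120 → not met
Not met: 1, 3, 4, 5, 7, 8

1, 3, 4, 5, 7, 8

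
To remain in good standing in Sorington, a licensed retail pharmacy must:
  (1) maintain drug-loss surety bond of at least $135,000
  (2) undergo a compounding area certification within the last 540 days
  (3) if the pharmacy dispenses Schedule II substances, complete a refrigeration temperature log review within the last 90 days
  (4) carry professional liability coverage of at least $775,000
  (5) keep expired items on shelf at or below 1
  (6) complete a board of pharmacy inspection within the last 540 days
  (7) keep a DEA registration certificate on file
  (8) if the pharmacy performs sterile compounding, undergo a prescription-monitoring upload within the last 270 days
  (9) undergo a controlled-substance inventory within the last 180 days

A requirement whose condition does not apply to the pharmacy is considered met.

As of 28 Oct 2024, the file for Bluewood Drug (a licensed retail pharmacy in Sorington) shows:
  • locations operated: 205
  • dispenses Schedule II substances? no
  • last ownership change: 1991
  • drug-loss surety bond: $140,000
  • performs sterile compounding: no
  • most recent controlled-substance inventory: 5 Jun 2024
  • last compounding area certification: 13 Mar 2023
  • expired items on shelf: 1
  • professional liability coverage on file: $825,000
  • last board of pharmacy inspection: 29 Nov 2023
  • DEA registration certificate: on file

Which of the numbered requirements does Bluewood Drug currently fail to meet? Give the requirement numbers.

2

1. drug-loss surety bond $140,000 ≥ $135,000 → met
2. compounding area certification 595 days ago vs limit 540 → not met
3. condition 'dispenses Schedule II substances' does not hold → requirement n/a → met
4. professional liability coverage $825,000 ≥ $775,000 → met
5. expired items on shelf 1 ≤ 1 → met
6. board of pharmacy inspection 334 days ago vs limit 540 → met
7. DEA registration certificate present → met
8. condition 'performs sterile compounding' does not hold → requirement n/a → met
9. controlled-substance inventory 145 days ago vs limit 180 → met
Not met: 2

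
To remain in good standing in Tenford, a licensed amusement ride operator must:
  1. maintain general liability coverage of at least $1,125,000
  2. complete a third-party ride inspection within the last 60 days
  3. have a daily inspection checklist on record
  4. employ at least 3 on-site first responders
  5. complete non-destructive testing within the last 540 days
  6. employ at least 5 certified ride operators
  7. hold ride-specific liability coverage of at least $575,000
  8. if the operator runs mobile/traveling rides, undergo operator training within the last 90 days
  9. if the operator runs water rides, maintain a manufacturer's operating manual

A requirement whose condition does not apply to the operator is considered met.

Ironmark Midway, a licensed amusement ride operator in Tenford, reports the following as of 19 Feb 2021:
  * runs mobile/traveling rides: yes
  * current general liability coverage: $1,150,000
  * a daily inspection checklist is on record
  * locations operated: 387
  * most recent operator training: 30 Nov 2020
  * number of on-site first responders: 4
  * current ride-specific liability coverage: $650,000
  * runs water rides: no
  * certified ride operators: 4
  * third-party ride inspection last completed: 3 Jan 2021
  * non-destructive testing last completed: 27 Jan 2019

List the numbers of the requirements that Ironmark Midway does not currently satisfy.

5, 6

1. general liability coverage $1,150,000 ≥ $1,125,000 → met
2. third-party ride inspection 47 days ago vs limit 60 → met
3. daily inspection checklist present → met
4. on-site first responders 4 ≥ 3 → met
5. non-destructive testing 754 days ago vs limit 540 → not met
6. certified ride operators 4 < 5 → not met
7. ride-specific liability coverage $650,000 ≥ $575,000 → met
8. condition 'runs mobile/traveling rides' holds; operator training 81 days ago vs limit 90 → met
9. condition 'runs water rides' does not hold → requirement n/a → met
Not met: 5, 6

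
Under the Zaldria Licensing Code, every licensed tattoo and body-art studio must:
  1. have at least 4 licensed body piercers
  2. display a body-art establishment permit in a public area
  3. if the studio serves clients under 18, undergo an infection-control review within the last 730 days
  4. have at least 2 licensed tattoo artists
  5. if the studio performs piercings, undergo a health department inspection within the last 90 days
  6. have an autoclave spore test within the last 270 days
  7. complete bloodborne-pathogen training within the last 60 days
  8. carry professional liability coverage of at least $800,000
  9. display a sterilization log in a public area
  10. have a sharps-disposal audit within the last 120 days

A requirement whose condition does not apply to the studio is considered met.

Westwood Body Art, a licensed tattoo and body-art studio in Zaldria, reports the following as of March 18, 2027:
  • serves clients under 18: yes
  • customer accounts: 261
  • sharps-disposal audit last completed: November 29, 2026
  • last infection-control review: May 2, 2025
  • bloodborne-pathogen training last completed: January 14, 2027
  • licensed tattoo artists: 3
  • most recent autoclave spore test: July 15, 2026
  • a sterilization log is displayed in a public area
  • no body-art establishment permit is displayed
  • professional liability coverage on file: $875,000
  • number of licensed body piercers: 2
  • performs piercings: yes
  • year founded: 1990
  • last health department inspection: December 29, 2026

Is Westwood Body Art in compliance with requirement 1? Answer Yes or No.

1. licensed body piercers 2 < 4 → not met

No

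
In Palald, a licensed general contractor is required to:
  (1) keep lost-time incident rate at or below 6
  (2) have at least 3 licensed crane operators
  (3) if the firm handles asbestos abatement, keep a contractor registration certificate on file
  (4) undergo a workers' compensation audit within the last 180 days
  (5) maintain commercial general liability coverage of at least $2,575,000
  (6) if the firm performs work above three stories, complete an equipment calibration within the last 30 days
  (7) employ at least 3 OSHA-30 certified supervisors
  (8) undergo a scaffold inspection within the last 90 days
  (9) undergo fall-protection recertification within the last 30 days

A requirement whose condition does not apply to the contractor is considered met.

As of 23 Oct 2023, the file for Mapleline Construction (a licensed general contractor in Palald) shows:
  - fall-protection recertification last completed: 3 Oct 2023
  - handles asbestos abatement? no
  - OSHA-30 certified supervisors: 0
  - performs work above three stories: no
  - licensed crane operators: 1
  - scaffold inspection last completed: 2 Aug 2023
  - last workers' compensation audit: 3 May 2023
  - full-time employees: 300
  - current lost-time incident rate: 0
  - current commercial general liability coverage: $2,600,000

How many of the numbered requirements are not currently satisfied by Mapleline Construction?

1. lost-time incident rate 0 ≤ 6 → met
2. licensed crane operators 1 < 3 → not met
3. condition 'handles asbestos abatement' does not hold → requirement n/a → met
4. workers' compensation audit 173 days ago vs limit 180 → met
5. commercial general liability coverage $2,600,000 ≥ $2,575,000 → met
6. condition 'performs work above three stories' does not hold → requirement n/a → met
7. OSHA-30 certified supervisors 0 < 3 → not met
8. scaffold inspection 82 days ago vs limit 90 → met
9. fall-protection recertification 20 days ago vs limit 30 → met
Not met: 2 of 9

2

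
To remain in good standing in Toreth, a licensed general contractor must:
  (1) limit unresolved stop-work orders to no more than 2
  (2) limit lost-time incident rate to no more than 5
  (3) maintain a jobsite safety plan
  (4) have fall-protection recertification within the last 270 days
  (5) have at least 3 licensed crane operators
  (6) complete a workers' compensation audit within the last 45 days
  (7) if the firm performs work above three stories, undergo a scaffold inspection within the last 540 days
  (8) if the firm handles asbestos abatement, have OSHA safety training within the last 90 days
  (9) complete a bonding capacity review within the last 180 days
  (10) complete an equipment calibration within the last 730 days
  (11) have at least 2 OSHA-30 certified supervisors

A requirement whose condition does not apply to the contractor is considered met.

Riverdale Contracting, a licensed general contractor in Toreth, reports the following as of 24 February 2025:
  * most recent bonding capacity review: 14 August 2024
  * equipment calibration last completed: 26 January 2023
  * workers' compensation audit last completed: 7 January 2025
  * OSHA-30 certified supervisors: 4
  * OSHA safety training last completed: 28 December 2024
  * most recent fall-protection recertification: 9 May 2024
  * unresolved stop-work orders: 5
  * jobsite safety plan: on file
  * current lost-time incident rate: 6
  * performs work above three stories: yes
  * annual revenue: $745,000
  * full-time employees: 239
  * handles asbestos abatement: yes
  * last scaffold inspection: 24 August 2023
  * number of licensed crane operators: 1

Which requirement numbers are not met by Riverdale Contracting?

1, 2, 4, 5, 6, 7, 9, 10

1. unresolved stop-work orders 5 > 2 → not met
2. lost-time incident rate 6 > 5 → not met
3. jobsite safety plan present → met
4. fall-protection recertification 291 days ago vs limit 270 → not met
5. licensed crane operators 1 < 3 → not met
6. workers' compensation audit 48 days ago vs limit 45 → not met
7. condition 'performs work above three stories' holds; scaffold inspection 550 days ago vs limit 540 → not met
8. condition 'handles asbestos abatement' holds; OSHA safety training 58 days ago vs limit 90 → met
9. bonding capacity review 194 days ago vs limit 180 → not met
10. equipment calibration 760 days ago vs limit 730 → not met
11. OSHA-30 certified supervisors 4 ≥ 2 → met
Not met: 1, 2, 4, 5, 6, 7, 9, 10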